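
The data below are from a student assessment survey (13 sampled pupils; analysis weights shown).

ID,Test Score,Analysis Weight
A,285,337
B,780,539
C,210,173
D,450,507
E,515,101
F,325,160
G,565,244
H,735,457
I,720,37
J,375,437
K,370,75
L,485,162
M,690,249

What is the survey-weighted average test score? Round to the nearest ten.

Weighted sum = 1827360
Sum of weights = 3478
Weighted mean = 1827360 / 3478 = 525.40541

530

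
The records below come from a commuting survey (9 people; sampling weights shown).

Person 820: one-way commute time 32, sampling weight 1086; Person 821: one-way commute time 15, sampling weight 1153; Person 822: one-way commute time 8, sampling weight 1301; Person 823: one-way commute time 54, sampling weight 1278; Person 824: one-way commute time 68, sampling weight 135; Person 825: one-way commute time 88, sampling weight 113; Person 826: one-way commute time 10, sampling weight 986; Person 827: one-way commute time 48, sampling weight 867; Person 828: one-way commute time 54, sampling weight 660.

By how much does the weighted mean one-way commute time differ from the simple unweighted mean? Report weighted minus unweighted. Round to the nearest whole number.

-11

Unweighted sum = 32 + 15 + 8 + 54 + 68 + 88 + 10 + 48 + 54 = 377
Unweighted mean = 377 / 9 = 41.888889
Weighted sum = 32×1086 + 15×1153 + 8×1301 + 54×1278 + 68×135 + 88×113 + 10×986 + 48×867 + 54×660
  = 34752 + 17295 + 10408 + 69012 + 9180 + 9944 + 9860 + 41616 + 35640 = 237707
Sum of weights = 1086 + 1153 + 1301 + 1278 + 135 + 113 + 986 + 867 + 660 = 7579
Weighted mean = 237707 / 7579 = 31.3639
Difference (weighted minus unweighted) = -10.524989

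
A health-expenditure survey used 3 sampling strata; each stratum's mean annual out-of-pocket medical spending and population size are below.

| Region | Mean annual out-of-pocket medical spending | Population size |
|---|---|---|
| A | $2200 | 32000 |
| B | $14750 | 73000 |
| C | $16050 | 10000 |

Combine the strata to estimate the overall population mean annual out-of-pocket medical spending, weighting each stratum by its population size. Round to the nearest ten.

11370

Σ Nₕ·x̄ₕ = 2200×32000 + 14750×73000 + 16050×10000
  = 70400000 + 1076750000 + 160500000 = 1307650000
Σ Nₕ = 115000
Overall mean = 1307650000 / 115000 = 11370.87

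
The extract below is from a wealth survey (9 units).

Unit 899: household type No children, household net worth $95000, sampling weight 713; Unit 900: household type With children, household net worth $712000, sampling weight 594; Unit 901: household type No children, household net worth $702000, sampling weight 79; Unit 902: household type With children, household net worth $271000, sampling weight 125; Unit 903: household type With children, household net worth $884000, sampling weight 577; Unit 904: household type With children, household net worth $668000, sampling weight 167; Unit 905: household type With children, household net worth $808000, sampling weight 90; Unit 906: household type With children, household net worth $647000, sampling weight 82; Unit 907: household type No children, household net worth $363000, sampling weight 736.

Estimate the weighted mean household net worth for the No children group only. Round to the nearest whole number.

No children rows: 899, 901, 907
Weighted sum = 95000×713 + 702000×79 + 363000×736
  = 390361000
Sum of weights = 713 + 79 + 736 = 1528
Weighted mean = 390361000 / 1528 = 255471.86

255472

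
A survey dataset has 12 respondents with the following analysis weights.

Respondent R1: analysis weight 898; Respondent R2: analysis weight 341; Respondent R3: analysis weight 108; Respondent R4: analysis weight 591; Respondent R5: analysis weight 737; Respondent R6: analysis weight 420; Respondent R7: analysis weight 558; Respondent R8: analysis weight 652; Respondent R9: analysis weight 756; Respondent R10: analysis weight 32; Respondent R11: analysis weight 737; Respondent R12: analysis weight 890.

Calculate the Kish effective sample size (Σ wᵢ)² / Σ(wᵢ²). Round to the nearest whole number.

Σ wᵢ = 898 + 341 + 108 + 591 + 737 + 420 + 558 + 652 + 756 + 32 + 737 + 890 = 6720
Σ wᵢ² = 4647496
n_eff = 6720² / 4647496 = 45158400 / 4647496 = 9.7167163

10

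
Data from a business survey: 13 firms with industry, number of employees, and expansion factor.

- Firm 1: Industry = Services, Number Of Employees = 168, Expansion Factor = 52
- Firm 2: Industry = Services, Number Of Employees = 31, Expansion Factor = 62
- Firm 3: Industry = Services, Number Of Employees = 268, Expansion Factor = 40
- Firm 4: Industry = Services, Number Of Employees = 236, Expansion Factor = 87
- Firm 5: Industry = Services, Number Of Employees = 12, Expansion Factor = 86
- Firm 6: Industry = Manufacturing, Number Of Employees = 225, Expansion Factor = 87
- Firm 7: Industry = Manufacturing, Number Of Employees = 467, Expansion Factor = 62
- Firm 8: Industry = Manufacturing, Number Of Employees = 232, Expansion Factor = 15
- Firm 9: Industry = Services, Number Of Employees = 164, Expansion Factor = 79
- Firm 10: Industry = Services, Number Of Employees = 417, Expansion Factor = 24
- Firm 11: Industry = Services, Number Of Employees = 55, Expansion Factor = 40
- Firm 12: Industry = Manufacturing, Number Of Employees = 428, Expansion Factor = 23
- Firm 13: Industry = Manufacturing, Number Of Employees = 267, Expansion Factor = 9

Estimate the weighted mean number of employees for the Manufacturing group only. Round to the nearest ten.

330

Manufacturing rows: 6, 7, 8, 12, 13
Weighted sum = 225×87 + 467×62 + 232×15 + 428×23 + 267×9
  = 19575 + 28954 + 3480 + 9844 + 2403 = 64256
Sum of weights = 87 + 62 + 15 + 23 + 9 = 196
Weighted mean = 64256 / 196 = 327.83673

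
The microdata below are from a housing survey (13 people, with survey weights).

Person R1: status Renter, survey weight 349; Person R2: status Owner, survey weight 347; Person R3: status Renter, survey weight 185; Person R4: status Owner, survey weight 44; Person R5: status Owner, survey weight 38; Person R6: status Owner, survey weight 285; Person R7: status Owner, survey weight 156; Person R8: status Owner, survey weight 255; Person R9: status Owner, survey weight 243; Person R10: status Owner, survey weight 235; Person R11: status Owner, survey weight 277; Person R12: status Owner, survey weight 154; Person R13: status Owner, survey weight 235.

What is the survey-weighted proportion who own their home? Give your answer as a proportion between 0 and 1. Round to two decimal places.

0.81

Sum of weights for 'Owner' = 347 + 44 + 38 + 285 + 156 + 255 + 243 + 235 + 277 + 154 + 235 = 2269
Total weight = 2803
Weighted proportion = 2269 / 2803 = 0.80948983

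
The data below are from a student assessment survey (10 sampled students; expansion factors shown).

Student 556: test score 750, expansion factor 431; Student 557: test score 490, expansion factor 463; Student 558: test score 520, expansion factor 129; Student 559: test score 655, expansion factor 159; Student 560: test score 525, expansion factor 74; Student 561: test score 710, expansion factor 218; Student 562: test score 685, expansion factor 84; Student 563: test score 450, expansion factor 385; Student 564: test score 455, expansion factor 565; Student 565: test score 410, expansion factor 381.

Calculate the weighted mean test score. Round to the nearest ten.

540

Weighted sum = 750×431 + 490×463 + 520×129 + 655×159 + 525×74 + 710×218 + 685×84 + 450×385 + 455×565 + 410×381
  = 323250 + 226870 + 67080 + 104145 + 38850 + 154780 + 57540 + 173250 + 257075 + 156210 = 1559050
Sum of weights = 431 + 463 + 129 + 159 + 74 + 218 + 84 + 385 + 565 + 381 = 2889
Weighted mean = 1559050 / 2889 = 539.6504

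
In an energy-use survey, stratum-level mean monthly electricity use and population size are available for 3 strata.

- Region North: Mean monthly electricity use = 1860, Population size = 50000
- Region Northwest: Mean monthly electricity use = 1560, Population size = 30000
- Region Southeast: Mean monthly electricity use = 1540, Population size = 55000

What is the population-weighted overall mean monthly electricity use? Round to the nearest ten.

Σ Nₕ·x̄ₕ = 1860×50000 + 1560×30000 + 1540×55000
  = 224500000
Σ Nₕ = 50000 + 30000 + 55000 = 135000
Overall mean = 224500000 / 135000 = 1662.963

1660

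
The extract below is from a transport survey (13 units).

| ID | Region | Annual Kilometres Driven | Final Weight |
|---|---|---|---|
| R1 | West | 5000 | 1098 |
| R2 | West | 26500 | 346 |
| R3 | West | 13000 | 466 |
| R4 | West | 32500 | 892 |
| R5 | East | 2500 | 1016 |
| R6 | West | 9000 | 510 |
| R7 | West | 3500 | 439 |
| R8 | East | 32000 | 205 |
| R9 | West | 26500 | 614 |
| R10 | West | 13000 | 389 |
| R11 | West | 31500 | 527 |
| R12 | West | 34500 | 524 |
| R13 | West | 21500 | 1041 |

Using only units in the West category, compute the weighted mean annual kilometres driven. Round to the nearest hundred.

19600

West rows: R1, R2, R3, R4, R6, R7, R9, R10, R11, R12, R13
Weighted sum = 5000×1098 + 26500×346 + 13000×466 + 32500×892 + 9000×510 + 3500×439 + 26500×614 + 13000×389 + 31500×527 + 34500×524 + 21500×1041
  = 134221500
Sum of weights = 1098 + 346 + 466 + 892 + 510 + 439 + 614 + 389 + 527 + 524 + 1041 = 6846
Weighted mean = 134221500 / 6846 = 19605.828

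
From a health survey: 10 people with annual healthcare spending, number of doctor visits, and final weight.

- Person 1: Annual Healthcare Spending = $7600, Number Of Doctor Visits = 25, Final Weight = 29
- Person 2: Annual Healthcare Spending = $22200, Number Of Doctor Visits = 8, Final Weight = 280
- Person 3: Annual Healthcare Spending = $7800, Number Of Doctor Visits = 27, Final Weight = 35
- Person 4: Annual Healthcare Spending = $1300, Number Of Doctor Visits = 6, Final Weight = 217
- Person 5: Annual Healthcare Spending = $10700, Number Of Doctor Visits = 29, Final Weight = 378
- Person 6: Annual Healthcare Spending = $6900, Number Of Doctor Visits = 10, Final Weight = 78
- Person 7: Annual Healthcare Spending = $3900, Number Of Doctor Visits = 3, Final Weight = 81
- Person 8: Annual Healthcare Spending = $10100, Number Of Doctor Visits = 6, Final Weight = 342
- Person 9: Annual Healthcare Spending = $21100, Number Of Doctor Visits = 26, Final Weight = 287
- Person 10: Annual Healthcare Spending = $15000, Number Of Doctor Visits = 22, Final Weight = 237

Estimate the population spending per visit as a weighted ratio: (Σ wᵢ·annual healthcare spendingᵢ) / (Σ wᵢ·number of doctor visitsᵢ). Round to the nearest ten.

780

Σ wᵢ·y = 7600×29 + 22200×280 + 7800×35 + 1300×217 + 10700×378 + 6900×78 + 3900×81 + 10100×342 + 21100×287 + 15000×237
  = 220400 + 6216000 + 273000 + 282100 + 4044600 + 538200 + 315900 + 3454200 + 6055700 + 3555000 = 24955100
Σ wᵢ·x = 25×29 + 8×280 + 27×35 + 6×217 + 29×378 + 10×78 + 3×81 + 6×342 + 26×287 + 22×237
  = 725 + 2240 + 945 + 1302 + 10962 + 780 + 243 + 2052 + 7462 + 5214 = 31925
Ratio = 24955100 / 31925 = 781.67894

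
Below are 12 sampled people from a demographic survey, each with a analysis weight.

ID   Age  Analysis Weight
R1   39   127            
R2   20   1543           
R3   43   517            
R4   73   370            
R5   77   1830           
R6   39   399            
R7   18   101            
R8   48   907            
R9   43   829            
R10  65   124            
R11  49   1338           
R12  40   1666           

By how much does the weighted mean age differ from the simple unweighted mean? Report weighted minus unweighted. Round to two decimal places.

Unweighted sum = 554
Unweighted mean = 554 / 12 = 46.166667
Weighted sum = 39×127 + 20×1543 + 43×517 + 73×370 + 77×1830 + 39×399 + 18×101 + 48×907 + 43×829 + 65×124 + 49×1338 + 40×1666
  = 4953 + 30860 + 22231 + 27010 + 140910 + 15561 + 1818 + 43536 + 35647 + 8060 + 65562 + 66640 = 462788
Sum of weights = 127 + 1543 + 517 + 370 + 1830 + 399 + 101 + 907 + 829 + 124 + 1338 + 1666 = 9751
Weighted mean = 462788 / 9751 = 47.460568
Difference (weighted minus unweighted) = 1.2939015

1.29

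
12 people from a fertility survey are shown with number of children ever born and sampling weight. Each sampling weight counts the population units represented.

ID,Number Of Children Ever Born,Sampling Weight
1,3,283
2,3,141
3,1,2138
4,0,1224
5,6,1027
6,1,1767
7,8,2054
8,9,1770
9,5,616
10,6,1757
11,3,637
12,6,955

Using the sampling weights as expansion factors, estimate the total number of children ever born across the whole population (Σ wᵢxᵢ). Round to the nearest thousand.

Weighted total = 3×283 + 3×141 + 1×2138 + 0×1224 + 6×1027 + 1×1767 + 8×2054 + 9×1770 + 5×616 + 6×1757 + 3×637 + 6×955
  = 849 + 423 + 2138 + 0 + 6162 + 1767 + 16432 + 15930 + 3080 + 10542 + 1911 + 5730 = 64964

65000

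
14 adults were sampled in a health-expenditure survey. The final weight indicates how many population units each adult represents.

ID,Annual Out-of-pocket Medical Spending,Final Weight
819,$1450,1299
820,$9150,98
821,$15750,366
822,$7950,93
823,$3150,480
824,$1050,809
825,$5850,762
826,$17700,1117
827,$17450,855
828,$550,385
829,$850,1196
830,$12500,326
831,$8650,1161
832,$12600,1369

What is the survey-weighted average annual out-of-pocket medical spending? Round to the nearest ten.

Weighted sum = 83389300
Sum of weights = 10316
Weighted mean = 83389300 / 10316 = 8083.4917

8080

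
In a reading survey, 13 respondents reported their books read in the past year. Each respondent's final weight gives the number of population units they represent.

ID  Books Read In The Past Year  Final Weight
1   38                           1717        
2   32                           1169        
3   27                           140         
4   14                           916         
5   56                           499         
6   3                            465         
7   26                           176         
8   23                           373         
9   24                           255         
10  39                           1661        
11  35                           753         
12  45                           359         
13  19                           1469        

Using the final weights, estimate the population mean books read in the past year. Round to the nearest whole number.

Weighted sum = 303072
Sum of weights = 9952
Weighted mean = 303072 / 9952 = 30.453376

30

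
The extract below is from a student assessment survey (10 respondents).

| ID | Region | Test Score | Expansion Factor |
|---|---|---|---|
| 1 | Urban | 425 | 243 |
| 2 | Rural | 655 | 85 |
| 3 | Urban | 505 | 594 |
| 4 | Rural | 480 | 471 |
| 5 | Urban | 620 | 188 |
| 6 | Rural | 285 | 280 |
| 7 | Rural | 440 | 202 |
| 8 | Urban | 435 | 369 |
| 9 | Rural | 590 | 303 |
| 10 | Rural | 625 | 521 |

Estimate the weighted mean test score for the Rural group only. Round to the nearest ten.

Rural rows: 2, 4, 6, 7, 9, 10
Weighted sum = 655×85 + 480×471 + 285×280 + 440×202 + 590×303 + 625×521
  = 954830
Sum of weights = 85 + 471 + 280 + 202 + 303 + 521 = 1862
Weighted mean = 954830 / 1862 = 512.79807

510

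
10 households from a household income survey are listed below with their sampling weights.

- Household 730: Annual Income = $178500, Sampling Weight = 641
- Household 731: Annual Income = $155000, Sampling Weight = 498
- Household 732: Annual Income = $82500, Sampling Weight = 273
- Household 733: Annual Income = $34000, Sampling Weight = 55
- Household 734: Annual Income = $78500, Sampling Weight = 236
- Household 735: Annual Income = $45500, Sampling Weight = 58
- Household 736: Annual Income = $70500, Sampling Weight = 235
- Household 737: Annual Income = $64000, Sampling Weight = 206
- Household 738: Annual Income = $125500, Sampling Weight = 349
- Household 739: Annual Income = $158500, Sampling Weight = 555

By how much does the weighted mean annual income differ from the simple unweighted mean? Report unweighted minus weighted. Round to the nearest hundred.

Unweighted sum = 178500 + 155000 + 82500 + 34000 + 78500 + 45500 + 70500 + 64000 + 125500 + 158500 = 992500
Unweighted mean = 992500 / 10 = 99250
Weighted sum = 178500×641 + 155000×498 + 82500×273 + 34000×55 + 78500×236 + 45500×58 + 70500×235 + 64000×206 + 125500×349 + 158500×555
  = 114418500 + 77190000 + 22522500 + 1870000 + 18526000 + 2639000 + 16567500 + 13184000 + 43799500 + 87967500 = 398684500
Sum of weights = 641 + 498 + 273 + 55 + 236 + 58 + 235 + 206 + 349 + 555 = 3106
Weighted mean = 398684500 / 3106 = 128359.47
Difference (unweighted minus weighted) = -29109.466

-29100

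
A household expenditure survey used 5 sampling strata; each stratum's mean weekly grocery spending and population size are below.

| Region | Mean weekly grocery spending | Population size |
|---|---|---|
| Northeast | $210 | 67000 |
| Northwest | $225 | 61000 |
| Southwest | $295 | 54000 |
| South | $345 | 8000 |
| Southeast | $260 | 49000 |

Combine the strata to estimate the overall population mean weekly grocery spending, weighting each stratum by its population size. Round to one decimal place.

247.8

Σ Nₕ·x̄ₕ = 210×67000 + 225×61000 + 295×54000 + 345×8000 + 260×49000
  = 14070000 + 13725000 + 15930000 + 2760000 + 12740000 = 59225000
Σ Nₕ = 67000 + 61000 + 54000 + 8000 + 49000 = 239000
Overall mean = 59225000 / 239000 = 247.80335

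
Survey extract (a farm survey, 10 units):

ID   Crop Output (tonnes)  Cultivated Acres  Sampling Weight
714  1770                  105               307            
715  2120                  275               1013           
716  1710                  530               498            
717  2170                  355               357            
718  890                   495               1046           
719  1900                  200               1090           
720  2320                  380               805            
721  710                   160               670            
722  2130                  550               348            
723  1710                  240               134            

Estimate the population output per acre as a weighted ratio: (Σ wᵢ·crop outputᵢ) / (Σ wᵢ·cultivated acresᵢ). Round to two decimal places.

5.13

Σ wᵢ·y = 10632840
Σ wᵢ·x = 105×307 + 275×1013 + 530×498 + 355×357 + 495×1046 + 200×1090 + 380×805 + 160×670 + 550×348 + 240×134
  = 32235 + 278575 + 263940 + 126735 + 517770 + 218000 + 305900 + 107200 + 191400 + 32160 = 2073915
Ratio = 10632840 / 2073915 = 5.1269411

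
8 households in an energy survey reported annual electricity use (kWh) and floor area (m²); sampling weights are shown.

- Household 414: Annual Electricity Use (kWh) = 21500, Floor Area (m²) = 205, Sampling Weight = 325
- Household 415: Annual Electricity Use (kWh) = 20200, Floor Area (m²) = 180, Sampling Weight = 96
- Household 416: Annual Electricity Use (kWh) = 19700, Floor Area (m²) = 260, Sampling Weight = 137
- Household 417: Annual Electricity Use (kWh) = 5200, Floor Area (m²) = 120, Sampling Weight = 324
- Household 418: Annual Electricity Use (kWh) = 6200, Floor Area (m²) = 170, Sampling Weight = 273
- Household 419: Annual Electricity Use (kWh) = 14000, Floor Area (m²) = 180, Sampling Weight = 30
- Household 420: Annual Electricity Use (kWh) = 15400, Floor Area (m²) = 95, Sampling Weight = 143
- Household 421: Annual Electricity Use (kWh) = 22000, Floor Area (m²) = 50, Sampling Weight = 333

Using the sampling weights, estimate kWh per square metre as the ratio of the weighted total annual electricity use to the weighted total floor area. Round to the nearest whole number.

Σ wᵢ·y = 21500×325 + 20200×96 + 19700×137 + 5200×324 + 6200×273 + 14000×30 + 15400×143 + 22000×333
  = 24951200
Σ wᵢ·x = 205×325 + 180×96 + 260×137 + 120×324 + 170×273 + 180×30 + 95×143 + 50×333
  = 240450
Ratio = 24951200 / 240450 = 103.76877

104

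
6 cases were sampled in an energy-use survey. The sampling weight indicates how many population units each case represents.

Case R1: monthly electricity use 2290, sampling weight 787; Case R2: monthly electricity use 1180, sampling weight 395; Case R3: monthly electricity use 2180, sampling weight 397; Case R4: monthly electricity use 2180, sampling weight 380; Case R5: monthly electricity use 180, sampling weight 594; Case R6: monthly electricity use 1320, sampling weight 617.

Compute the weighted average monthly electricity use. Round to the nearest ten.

Weighted sum = 2290×787 + 1180×395 + 2180×397 + 2180×380 + 180×594 + 1320×617
  = 4883550
Sum of weights = 787 + 395 + 397 + 380 + 594 + 617 = 3170
Weighted mean = 4883550 / 3170 = 1540.5521

1540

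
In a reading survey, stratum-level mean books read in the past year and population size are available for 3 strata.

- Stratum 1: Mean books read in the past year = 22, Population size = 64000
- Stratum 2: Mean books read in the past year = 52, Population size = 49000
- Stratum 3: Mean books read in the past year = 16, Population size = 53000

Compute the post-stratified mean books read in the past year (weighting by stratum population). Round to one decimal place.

Σ Nₕ·x̄ₕ = 22×64000 + 52×49000 + 16×53000
  = 1408000 + 2548000 + 848000 = 4804000
Σ Nₕ = 64000 + 49000 + 53000 = 166000
Overall mean = 4804000 / 166000 = 28.939759

28.9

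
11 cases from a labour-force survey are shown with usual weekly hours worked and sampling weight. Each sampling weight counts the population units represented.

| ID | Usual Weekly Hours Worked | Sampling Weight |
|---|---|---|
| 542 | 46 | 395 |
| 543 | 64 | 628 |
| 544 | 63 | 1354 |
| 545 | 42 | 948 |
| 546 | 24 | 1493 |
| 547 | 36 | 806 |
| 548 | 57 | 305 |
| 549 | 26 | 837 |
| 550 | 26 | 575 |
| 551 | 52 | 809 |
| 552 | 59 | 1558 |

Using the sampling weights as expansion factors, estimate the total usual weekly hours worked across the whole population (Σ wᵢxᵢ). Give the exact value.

Weighted total = 46×395 + 64×628 + 63×1354 + 42×948 + 24×1493 + 36×806 + 57×305 + 26×837 + 26×575 + 52×809 + 59×1558
  = 18170 + 40192 + 85302 + 39816 + 35832 + 29016 + 17385 + 21762 + 14950 + 42068 + 91922 = 436415

436415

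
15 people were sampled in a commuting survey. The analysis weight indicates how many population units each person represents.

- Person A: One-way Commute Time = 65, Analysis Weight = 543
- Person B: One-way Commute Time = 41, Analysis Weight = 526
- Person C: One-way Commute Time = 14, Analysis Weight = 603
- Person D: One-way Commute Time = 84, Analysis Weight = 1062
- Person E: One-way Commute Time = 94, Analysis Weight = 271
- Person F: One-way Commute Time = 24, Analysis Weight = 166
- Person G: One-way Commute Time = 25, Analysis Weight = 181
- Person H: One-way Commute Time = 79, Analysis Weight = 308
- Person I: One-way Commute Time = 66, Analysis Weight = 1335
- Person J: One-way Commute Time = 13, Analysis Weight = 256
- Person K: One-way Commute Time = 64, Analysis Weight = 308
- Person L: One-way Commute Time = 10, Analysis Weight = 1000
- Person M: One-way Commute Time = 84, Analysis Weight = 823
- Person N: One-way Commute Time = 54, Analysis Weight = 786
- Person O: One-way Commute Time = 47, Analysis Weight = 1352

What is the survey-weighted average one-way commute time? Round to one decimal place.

53.5

Weighted sum = 509096
Sum of weights = 9520
Weighted mean = 509096 / 9520 = 53.476471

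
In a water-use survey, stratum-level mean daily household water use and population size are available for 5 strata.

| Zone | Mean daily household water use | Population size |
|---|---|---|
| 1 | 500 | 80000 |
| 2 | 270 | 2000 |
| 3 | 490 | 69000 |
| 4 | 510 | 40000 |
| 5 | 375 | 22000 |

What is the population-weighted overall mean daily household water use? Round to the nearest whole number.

484

Σ Nₕ·x̄ₕ = 103000000
Σ Nₕ = 80000 + 2000 + 69000 + 40000 + 22000 = 213000
Overall mean = 103000000 / 213000 = 483.56808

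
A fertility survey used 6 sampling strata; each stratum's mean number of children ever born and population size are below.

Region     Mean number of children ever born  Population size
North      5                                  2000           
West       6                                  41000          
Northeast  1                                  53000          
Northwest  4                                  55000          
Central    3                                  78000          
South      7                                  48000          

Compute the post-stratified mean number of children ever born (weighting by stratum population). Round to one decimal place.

4.0

Σ Nₕ·x̄ₕ = 5×2000 + 6×41000 + 1×53000 + 4×55000 + 3×78000 + 7×48000
  = 1099000
Σ Nₕ = 2000 + 41000 + 53000 + 55000 + 78000 + 48000 = 277000
Overall mean = 1099000 / 277000 = 3.967509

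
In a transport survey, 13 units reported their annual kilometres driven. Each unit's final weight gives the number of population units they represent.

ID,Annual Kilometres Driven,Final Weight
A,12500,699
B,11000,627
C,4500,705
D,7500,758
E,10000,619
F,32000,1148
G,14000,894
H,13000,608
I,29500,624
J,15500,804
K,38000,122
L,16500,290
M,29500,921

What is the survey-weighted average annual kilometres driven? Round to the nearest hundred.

Weighted sum = 155298500
Sum of weights = 8819
Weighted mean = 155298500 / 8819 = 17609.536

17600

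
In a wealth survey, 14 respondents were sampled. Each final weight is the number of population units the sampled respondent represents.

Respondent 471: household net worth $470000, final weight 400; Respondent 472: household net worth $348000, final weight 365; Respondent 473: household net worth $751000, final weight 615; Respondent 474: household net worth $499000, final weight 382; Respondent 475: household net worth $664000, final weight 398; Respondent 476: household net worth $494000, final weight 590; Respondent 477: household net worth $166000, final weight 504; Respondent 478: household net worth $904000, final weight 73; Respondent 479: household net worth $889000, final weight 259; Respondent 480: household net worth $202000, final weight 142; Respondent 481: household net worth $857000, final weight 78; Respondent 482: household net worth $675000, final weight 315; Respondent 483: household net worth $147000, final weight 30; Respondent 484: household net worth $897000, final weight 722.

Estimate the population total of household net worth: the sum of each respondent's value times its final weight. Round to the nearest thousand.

Weighted total = 2863341000

2863341000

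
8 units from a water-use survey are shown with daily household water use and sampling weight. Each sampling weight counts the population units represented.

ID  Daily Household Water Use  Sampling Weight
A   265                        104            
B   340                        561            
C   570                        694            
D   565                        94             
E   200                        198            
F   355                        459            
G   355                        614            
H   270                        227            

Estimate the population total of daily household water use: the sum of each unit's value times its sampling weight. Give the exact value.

1148795

Weighted total = 265×104 + 340×561 + 570×694 + 565×94 + 200×198 + 355×459 + 355×614 + 270×227
  = 27560 + 190740 + 395580 + 53110 + 39600 + 162945 + 217970 + 61290 = 1148795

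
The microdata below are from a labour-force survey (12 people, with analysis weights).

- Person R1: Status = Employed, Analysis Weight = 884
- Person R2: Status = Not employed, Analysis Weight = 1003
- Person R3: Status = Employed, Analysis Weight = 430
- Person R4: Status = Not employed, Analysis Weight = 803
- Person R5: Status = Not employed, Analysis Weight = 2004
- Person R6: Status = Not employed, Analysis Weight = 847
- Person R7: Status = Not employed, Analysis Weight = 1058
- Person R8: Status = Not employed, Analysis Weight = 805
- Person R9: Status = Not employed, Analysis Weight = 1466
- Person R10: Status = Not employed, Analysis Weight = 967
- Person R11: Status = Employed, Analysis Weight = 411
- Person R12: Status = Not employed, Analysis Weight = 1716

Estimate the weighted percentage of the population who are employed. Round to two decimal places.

Sum of weights for 'Employed' = 884 + 430 + 411 = 1725
Total weight = 884 + 1003 + 430 + 803 + 2004 + 847 + 1058 + 805 + 1466 + 967 + 411 + 1716 = 12394
Weighted proportion = 1725 / 12394 = 0.13918025 → 13.918025%

13.92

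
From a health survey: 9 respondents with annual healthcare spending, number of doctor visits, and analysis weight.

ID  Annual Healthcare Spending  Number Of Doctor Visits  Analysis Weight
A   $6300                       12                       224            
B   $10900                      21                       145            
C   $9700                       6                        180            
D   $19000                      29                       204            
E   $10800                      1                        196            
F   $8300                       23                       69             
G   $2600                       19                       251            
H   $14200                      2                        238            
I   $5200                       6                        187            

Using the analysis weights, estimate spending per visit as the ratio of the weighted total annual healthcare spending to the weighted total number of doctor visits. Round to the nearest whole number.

Σ wᵢ·y = 6300×224 + 10900×145 + 9700×180 + 19000×204 + 10800×196 + 8300×69 + 2600×251 + 14200×238 + 5200×187
  = 1411200 + 1580500 + 1746000 + 3876000 + 2116800 + 572700 + 652600 + 3379600 + 972400 = 16307800
Σ wᵢ·x = 12×224 + 21×145 + 6×180 + 29×204 + 1×196 + 23×69 + 19×251 + 2×238 + 6×187
  = 2688 + 3045 + 1080 + 5916 + 196 + 1587 + 4769 + 476 + 1122 = 20879
Ratio = 16307800 / 20879 = 781.06231

781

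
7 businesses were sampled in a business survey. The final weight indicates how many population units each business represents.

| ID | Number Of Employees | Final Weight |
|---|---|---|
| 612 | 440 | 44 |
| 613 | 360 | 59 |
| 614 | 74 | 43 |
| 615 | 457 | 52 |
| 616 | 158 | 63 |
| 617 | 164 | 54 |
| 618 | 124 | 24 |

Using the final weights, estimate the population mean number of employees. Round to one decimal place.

Weighted sum = 89332
Sum of weights = 44 + 59 + 43 + 52 + 63 + 54 + 24 = 339
Weighted mean = 89332 / 339 = 263.51622

263.5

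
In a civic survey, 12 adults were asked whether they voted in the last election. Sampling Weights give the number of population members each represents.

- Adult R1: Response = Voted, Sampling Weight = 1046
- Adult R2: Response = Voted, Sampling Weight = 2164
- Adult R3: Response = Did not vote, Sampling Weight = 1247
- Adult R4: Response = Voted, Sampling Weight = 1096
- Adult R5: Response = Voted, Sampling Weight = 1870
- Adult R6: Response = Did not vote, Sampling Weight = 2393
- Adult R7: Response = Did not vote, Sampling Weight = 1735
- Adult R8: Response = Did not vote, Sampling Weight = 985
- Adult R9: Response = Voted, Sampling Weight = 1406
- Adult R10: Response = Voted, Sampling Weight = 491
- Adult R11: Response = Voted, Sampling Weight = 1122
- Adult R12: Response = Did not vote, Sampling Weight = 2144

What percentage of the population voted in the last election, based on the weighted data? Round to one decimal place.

52.0

Sum of weights for 'Voted' = 1046 + 2164 + 1096 + 1870 + 1406 + 491 + 1122 = 9195
Total weight = 1046 + 2164 + 1247 + 1096 + 1870 + 2393 + 1735 + 985 + 1406 + 491 + 1122 + 2144 = 17699
Weighted proportion = 9195 / 17699 = 0.51952088 → 51.952088%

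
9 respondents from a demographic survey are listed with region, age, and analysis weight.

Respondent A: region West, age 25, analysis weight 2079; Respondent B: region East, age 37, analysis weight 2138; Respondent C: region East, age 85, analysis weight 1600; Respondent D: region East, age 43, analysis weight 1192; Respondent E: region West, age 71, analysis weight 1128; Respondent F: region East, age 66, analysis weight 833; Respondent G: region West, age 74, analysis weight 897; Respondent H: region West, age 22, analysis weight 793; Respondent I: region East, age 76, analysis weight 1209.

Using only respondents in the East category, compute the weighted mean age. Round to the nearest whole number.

59

East rows: B, C, D, F, I
Weighted sum = 37×2138 + 85×1600 + 43×1192 + 66×833 + 76×1209
  = 79106 + 136000 + 51256 + 54978 + 91884 = 413224
Sum of weights = 2138 + 1600 + 1192 + 833 + 1209 = 6972
Weighted mean = 413224 / 6972 = 59.269076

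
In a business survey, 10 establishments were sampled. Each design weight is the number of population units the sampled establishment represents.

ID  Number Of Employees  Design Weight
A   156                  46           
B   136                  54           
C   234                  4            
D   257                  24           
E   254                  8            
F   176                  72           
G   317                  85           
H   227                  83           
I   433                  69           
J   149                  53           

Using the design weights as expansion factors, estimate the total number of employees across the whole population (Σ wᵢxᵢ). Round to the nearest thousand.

120000

Weighted total = 119888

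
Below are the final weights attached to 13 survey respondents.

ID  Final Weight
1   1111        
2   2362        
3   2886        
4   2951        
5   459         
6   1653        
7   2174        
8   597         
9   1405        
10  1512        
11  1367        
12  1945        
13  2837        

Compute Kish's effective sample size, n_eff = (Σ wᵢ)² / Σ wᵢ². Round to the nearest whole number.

11

Σ wᵢ = 23259
Σ wᵢ² = 49836989
n_eff = 23259² / 49836989 = 540981081 / 49836989 = 10.855011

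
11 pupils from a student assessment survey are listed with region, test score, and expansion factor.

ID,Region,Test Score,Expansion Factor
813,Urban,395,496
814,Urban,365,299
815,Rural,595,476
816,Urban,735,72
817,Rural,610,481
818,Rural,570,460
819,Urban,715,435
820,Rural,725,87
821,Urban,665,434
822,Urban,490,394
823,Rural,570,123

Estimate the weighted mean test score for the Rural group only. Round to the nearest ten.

Rural rows: 815, 817, 818, 820, 823
Weighted sum = 972015
Sum of weights = 476 + 481 + 460 + 87 + 123 = 1627
Weighted mean = 972015 / 1627 = 597.42778

600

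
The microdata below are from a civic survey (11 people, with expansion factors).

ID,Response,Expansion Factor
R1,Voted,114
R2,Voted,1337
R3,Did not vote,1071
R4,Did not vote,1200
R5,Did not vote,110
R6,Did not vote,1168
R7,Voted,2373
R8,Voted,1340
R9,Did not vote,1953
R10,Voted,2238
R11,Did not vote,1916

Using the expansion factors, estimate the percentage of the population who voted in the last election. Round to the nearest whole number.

50

Sum of weights for 'Voted' = 114 + 1337 + 2373 + 1340 + 2238 = 7402
Total weight = 14820
Weighted proportion = 7402 / 14820 = 0.49946019 → 49.946019%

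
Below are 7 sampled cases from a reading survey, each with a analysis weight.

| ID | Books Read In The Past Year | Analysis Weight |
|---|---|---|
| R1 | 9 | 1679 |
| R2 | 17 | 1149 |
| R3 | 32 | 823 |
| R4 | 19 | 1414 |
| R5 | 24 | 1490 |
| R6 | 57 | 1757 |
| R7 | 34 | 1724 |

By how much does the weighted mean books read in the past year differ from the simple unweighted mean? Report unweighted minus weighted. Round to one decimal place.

Unweighted sum = 9 + 17 + 32 + 19 + 24 + 57 + 34 = 192
Unweighted mean = 192 / 7 = 27.428571
Weighted sum = 9×1679 + 17×1149 + 32×823 + 19×1414 + 24×1490 + 57×1757 + 34×1724
  = 15111 + 19533 + 26336 + 26866 + 35760 + 100149 + 58616 = 282371
Sum of weights = 1679 + 1149 + 823 + 1414 + 1490 + 1757 + 1724 = 10036
Weighted mean = 282371 / 10036 = 28.135811
Difference (unweighted minus weighted) = -0.70723965

-0.7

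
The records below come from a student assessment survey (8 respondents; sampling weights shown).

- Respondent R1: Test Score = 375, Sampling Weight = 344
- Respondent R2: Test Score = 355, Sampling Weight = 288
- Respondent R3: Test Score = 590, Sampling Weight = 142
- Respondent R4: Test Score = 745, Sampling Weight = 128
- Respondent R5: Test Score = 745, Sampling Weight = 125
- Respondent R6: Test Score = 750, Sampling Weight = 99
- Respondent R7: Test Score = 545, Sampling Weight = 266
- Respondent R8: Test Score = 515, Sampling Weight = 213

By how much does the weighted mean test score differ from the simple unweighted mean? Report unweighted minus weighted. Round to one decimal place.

Unweighted sum = 375 + 355 + 590 + 745 + 745 + 750 + 545 + 515 = 4620
Unweighted mean = 4620 / 8 = 577.5
Weighted sum = 375×344 + 355×288 + 590×142 + 745×128 + 745×125 + 750×99 + 545×266 + 515×213
  = 129000 + 102240 + 83780 + 95360 + 93125 + 74250 + 144970 + 109695 = 832420
Sum of weights = 344 + 288 + 142 + 128 + 125 + 99 + 266 + 213 = 1605
Weighted mean = 832420 / 1605 = 518.64174
Difference (unweighted minus weighted) = 58.858255

58.9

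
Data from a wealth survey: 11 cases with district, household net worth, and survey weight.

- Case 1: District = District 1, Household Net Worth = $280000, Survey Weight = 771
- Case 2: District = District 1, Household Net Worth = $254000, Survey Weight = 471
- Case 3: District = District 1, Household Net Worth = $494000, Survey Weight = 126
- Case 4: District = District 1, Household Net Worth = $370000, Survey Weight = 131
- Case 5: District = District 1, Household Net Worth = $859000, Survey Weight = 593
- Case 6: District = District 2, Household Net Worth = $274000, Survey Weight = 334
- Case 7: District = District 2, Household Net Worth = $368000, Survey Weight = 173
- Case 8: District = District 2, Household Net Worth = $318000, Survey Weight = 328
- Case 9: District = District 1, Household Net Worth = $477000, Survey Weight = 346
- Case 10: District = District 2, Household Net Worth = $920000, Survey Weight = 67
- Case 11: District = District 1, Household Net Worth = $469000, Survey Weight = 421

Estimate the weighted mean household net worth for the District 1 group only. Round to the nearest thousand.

District 1 rows: 1, 2, 3, 4, 5, 9, 11
Weighted sum = 280000×771 + 254000×471 + 494000×126 + 370000×131 + 859000×593 + 477000×346 + 469000×421
  = 1318106000
Sum of weights = 771 + 471 + 126 + 131 + 593 + 346 + 421 = 2859
Weighted mean = 1318106000 / 2859 = 461037.43

461000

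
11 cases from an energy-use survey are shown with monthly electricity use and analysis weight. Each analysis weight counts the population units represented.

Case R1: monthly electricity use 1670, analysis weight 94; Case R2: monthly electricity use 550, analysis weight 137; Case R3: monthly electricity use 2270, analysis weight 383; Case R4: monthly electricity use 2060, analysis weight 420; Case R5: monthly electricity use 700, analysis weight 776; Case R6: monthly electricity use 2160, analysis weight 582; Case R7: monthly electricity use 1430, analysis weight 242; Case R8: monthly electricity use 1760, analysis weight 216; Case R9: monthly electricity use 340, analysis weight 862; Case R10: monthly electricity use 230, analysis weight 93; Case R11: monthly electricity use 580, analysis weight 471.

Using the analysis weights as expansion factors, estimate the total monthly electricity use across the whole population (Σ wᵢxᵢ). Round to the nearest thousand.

Weighted total = 1670×94 + 550×137 + 2270×383 + 2060×420 + 700×776 + 2160×582 + 1430×242 + 1760×216 + 340×862 + 230×93 + 580×471
  = 5081130

5081000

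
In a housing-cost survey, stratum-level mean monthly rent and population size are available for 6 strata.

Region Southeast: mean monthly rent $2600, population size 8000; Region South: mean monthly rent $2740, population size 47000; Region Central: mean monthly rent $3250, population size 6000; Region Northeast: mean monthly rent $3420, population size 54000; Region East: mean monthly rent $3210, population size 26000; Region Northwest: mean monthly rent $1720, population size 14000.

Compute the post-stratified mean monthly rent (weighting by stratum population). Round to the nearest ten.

2980

Σ Nₕ·x̄ₕ = 2600×8000 + 2740×47000 + 3250×6000 + 3420×54000 + 3210×26000 + 1720×14000
  = 20800000 + 128780000 + 19500000 + 184680000 + 83460000 + 24080000 = 461300000
Σ Nₕ = 8000 + 47000 + 6000 + 54000 + 26000 + 14000 = 155000
Overall mean = 461300000 / 155000 = 2976.129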